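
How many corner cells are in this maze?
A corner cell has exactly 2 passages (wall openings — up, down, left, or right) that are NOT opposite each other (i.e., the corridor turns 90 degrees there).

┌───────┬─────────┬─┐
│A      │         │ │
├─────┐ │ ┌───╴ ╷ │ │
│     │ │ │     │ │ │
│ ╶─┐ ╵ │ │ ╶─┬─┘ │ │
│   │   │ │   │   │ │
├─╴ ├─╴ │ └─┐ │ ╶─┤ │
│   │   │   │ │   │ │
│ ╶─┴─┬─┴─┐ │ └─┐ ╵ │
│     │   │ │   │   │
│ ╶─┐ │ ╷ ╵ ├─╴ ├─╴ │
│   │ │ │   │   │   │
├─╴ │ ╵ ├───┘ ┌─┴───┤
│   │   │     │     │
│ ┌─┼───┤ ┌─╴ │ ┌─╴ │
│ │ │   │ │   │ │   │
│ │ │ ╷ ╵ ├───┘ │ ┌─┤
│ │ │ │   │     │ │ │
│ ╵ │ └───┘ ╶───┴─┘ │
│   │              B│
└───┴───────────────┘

Counting corner cells (2 non-opposite passages):
Total corners: 54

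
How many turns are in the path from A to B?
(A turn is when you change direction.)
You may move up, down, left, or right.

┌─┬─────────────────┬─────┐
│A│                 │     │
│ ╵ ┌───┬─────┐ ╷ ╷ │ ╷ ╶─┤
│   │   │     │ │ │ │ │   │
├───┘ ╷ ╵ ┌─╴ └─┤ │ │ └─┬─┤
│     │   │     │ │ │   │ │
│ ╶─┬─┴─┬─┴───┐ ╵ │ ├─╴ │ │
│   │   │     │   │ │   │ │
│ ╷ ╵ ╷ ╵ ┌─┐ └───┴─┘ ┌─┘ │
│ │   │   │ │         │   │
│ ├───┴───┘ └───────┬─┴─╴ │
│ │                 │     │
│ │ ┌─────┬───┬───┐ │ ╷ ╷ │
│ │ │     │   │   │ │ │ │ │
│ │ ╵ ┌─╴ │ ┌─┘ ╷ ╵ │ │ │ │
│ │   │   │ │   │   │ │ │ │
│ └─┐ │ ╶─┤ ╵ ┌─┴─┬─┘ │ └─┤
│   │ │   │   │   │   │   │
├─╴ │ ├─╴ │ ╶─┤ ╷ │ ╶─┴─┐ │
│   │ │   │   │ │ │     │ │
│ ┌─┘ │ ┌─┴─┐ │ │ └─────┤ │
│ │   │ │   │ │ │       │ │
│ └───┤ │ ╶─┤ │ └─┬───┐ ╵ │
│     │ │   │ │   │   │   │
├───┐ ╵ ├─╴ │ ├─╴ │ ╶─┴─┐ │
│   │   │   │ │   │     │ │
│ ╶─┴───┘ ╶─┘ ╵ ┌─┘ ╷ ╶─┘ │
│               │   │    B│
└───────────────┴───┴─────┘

Directions: down, right, up, right, right, right, right, right, right, right, down, down, down, left, up, left, up, left, left, down, left, up, left, down, left, left, down, down, down, down, down, down, right, down, left, down, down, right, right, down, right, up, up, up, right, up, left, up, right, up, left, left, down, left, up, up, right, right, right, right, right, right, right, right, down, down, left, up, left, down, left, down, left, down, right, down, down, down, down, right, up, right, up, left, up, up, up, right, down, down, right, right, right, down, right, down, down
Number of turns: 58

Solution:

┌─┬─────────────────┬─────┐
│A│↱ → → → → → → ↓  │     │
│ ╵ ┌───┬─────┐ ╷ ╷ │ ╷ ╶─┤
│↳ ↑│↓ ↰│↓ ← ↰│ │↓│ │ │   │
├───┘ ╷ ╵ ┌─╴ └─┤ │ │ └─┬─┤
│↓ ← ↲│↑ ↲│  ↑ ↰│↓│ │   │ │
│ ╶─┬─┴─┬─┴───┐ ╵ │ ├─╴ │ │
│↓  │   │     │↑ ↲│ │   │ │
│ ╷ ╵ ╷ ╵ ┌─┐ └───┴─┘ ┌─┘ │
│↓│   │   │ │         │   │
│ ├───┴───┘ └───────┬─┴─╴ │
│↓│↱ → → → → → → → ↓│     │
│ │ ┌─────┬───┬───┐ │ ╷ ╷ │
│↓│↑│↓ ← ↰│   │↓ ↰│↓│ │ │ │
│ │ ╵ ┌─╴ │ ┌─┘ ╷ ╵ │ │ │ │
│↓│↑ ↲│↱ ↑│ │↓ ↲│↑ ↲│ │ │ │
│ └─┐ │ ╶─┤ ╵ ┌─┴─┬─┘ │ └─┤
│↳ ↓│ │↑ ↰│↓ ↲│↱ ↓│   │   │
├─╴ │ ├─╴ │ ╶─┤ ╷ │ ╶─┴─┐ │
│↓ ↲│ │↱ ↑│↳ ↓│↑│↓│     │ │
│ ┌─┘ │ ┌─┴─┐ │ │ └─────┤ │
│↓│   │↑│   │↓│↑│↳ → → ↓│ │
│ └───┤ │ ╶─┤ │ └─┬───┐ ╵ │
│↳ → ↓│↑│   │↓│↑ ↰│   │↳ ↓│
├───┐ ╵ ├─╴ │ ├─╴ │ ╶─┴─┐ │
│   │↳ ↑│   │↓│↱ ↑│     │↓│
│ ╶─┴───┘ ╶─┘ ╵ ┌─┘ ╷ ╶─┘ │
│            ↳ ↑│   │    B│
└───────────────┴───┴─────┘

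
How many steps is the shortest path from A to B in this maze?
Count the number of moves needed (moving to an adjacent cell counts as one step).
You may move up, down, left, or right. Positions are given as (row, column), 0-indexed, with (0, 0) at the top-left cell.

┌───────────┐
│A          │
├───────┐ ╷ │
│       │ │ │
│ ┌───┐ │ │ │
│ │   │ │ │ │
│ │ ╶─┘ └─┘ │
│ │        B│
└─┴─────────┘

Using BFS to find shortest path:
Start: (0, 0), End: (3, 5)
Path found:
(0,0) → (0,1) → (0,2) → (0,3) → (0,4) → (0,5) → (1,5) → (2,5) → (3,5)
Number of steps: 8

Solution:

┌───────────┐
│A → → → → ↓│
├───────┐ ╷ │
│       │ │↓│
│ ┌───┐ │ │ │
│ │   │ │ │↓│
│ │ ╶─┘ └─┘ │
│ │        B│
└─┴─────────┘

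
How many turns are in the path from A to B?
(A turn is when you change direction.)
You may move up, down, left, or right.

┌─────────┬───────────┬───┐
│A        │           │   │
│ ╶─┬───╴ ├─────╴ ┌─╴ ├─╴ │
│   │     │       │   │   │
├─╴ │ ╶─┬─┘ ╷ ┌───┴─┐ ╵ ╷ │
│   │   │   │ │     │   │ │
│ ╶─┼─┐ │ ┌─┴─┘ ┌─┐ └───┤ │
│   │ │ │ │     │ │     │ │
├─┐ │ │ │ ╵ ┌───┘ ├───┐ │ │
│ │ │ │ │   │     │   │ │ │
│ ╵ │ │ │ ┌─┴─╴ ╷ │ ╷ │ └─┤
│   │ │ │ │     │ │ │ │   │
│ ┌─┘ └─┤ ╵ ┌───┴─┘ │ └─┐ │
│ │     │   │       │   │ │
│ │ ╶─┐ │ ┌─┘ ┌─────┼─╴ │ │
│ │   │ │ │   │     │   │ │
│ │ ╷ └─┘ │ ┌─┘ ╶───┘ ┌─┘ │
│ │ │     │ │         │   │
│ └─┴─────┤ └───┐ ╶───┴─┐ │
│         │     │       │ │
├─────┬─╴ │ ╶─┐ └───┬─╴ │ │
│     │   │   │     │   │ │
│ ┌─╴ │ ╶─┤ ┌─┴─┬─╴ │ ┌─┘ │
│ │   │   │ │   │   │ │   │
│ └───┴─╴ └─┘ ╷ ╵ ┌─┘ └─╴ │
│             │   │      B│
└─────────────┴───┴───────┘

Directions: down, right, down, left, down, right, down, down, left, down, down, down, down, right, right, right, right, down, left, down, right, down, right, right, up, right, down, right, up, right, up, left, left, up, left, left, up, up, right, up, right, right, right, up, up, right, down, down, right, down, left, down, left, left, down, right, right, right, down, left, down, down, right, right
Number of turns: 43

Solution:

┌─────────┬───────────┬───┐
│A        │           │   │
│ ╶─┬───╴ ├─────╴ ┌─╴ ├─╴ │
│↳ ↓│     │       │   │   │
├─╴ │ ╶─┬─┘ ╷ ┌───┴─┐ ╵ ╷ │
│↓ ↲│   │   │ │     │   │ │
│ ╶─┼─┐ │ ┌─┴─┘ ┌─┐ └───┤ │
│↳ ↓│ │ │ │     │ │     │ │
├─┐ │ │ │ ╵ ┌───┘ ├───┐ │ │
│ │↓│ │ │   │     │↱ ↓│ │ │
│ ╵ │ │ │ ┌─┴─╴ ╷ │ ╷ │ └─┤
│↓ ↲│ │ │ │     │ │↑│↓│   │
│ ┌─┘ └─┤ ╵ ┌───┴─┘ │ └─┐ │
│↓│     │   │↱ → → ↑│↳ ↓│ │
│ │ ╶─┐ │ ┌─┘ ┌─────┼─╴ │ │
│↓│   │ │ │↱ ↑│     │↓ ↲│ │
│ │ ╷ └─┘ │ ┌─┘ ╶───┘ ┌─┘ │
│↓│ │     │↑│    ↓ ← ↲│   │
│ └─┴─────┤ └───┐ ╶───┴─┐ │
│↳ → → → ↓│↑ ← ↰│↳ → → ↓│ │
├─────┬─╴ │ ╶─┐ └───┬─╴ │ │
│     │↓ ↲│   │↑ ← ↰│↓ ↲│ │
│ ┌─╴ │ ╶─┤ ┌─┴─┬─╴ │ ┌─┘ │
│ │   │↳ ↓│ │↱ ↓│↱ ↑│↓│   │
│ └───┴─╴ └─┘ ╷ ╵ ┌─┘ └─╴ │
│        ↳ → ↑│↳ ↑│  ↳ → B│
└─────────────┴───┴───────┘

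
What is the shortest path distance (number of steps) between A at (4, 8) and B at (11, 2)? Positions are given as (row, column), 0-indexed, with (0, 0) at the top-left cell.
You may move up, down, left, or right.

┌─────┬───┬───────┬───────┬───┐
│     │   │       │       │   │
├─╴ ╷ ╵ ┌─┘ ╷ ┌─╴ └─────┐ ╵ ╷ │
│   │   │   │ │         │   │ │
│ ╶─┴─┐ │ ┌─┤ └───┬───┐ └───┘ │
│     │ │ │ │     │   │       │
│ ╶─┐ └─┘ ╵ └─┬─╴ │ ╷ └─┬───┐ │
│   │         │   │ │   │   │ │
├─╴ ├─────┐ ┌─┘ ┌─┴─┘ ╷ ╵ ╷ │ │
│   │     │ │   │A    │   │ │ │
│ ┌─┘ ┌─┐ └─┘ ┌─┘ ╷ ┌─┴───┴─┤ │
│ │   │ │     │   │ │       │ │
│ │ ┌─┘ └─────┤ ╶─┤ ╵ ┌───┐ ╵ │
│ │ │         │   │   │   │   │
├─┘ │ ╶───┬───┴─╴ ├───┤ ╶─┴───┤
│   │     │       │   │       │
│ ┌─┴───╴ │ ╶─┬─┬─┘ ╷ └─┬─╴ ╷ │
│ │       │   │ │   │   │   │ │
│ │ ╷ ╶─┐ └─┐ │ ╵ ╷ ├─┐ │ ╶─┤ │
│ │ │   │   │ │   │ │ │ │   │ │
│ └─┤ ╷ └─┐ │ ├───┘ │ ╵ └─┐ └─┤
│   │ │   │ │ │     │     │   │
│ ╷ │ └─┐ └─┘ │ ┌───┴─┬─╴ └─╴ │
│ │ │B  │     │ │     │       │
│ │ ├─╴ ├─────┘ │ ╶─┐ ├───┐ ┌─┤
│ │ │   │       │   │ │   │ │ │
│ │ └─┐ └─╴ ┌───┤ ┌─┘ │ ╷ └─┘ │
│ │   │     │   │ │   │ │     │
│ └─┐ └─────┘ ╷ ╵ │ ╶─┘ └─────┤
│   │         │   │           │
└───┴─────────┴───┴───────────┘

Finding path from (4, 8) to (11, 2):
Path: (4,8) → (5,8) → (5,7) → (6,7) → (6,8) → (7,8) → (7,7) → (7,6) → (7,5) → (8,5) → (8,6) → (9,6) → (10,6) → (11,6) → (11,5) → (11,4) → (10,4) → (10,3) → (9,3) → (9,2) → (10,2) → (11,2)
Distance: 21 steps

Solution:

┌─────┬───┬───────┬───────┬───┐
│     │   │       │       │   │
├─╴ ╷ ╵ ┌─┘ ╷ ┌─╴ └─────┐ ╵ ╷ │
│   │   │   │ │         │   │ │
│ ╶─┴─┐ │ ┌─┤ └───┬───┐ └───┘ │
│     │ │ │ │     │   │       │
│ ╶─┐ └─┘ ╵ └─┬─╴ │ ╷ └─┬───┐ │
│   │         │   │ │   │   │ │
├─╴ ├─────┐ ┌─┘ ┌─┴─┘ ╷ ╵ ╷ │ │
│   │     │ │   │A    │   │ │ │
│ ┌─┘ ┌─┐ └─┘ ┌─┘ ╷ ┌─┴───┴─┤ │
│ │   │ │     │↓ ↲│ │       │ │
│ │ ┌─┘ └─────┤ ╶─┤ ╵ ┌───┐ ╵ │
│ │ │         │↳ ↓│   │   │   │
├─┘ │ ╶───┬───┴─╴ ├───┤ ╶─┴───┤
│   │     │↓ ← ← ↲│   │       │
│ ┌─┴───╴ │ ╶─┬─┬─┘ ╷ └─┬─╴ ╷ │
│ │       │↳ ↓│ │   │   │   │ │
│ │ ╷ ╶─┐ └─┐ │ ╵ ╷ ├─┐ │ ╶─┤ │
│ │ │↓ ↰│   │↓│   │ │ │ │   │ │
│ └─┤ ╷ └─┐ │ ├───┘ │ ╵ └─┐ └─┤
│   │↓│↑ ↰│ │↓│     │     │   │
│ ╷ │ └─┐ └─┘ │ ┌───┴─┬─╴ └─╴ │
│ │ │B  │↑ ← ↲│ │     │       │
│ │ ├─╴ ├─────┘ │ ╶─┐ ├───┐ ┌─┤
│ │ │   │       │   │ │   │ │ │
│ │ └─┐ └─╴ ┌───┤ ┌─┘ │ ╷ └─┘ │
│ │   │     │   │ │   │ │     │
│ └─┐ └─────┘ ╷ ╵ │ ╶─┘ └─────┤
│   │         │   │           │
└───┴─────────┴───┴───────────┘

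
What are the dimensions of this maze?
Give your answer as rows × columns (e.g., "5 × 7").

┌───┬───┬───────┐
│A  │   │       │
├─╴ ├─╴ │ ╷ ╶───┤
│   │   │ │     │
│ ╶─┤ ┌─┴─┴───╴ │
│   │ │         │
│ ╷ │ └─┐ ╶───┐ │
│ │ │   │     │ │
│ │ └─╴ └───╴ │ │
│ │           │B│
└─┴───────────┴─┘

Counting the maze dimensions:
Rows (vertical): 5
Columns (horizontal): 8
Dimensions: 5 × 8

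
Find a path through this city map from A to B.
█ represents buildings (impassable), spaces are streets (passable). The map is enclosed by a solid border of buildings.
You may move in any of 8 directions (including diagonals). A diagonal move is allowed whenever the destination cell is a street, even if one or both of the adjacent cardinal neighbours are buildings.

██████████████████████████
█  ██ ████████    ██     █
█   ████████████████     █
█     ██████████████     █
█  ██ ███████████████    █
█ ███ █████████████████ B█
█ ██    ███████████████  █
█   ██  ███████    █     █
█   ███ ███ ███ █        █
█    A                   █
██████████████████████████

Finding the shortest path from A to B:
Movement: 8-directional
Path length: 19 steps
Directions: right → right → right → right → right → right → right → right → right → right → right → right → right → right → right → up-right → up-right → up-right → up-right

Solution:

██████████████████████████
█  ██ ████████    ██     █
█   ████████████████     █
█     ██████████████     █
█  ██ ███████████████    █
█ ███ █████████████████ B█
█ ██    ███████████████↗ █
█   ██  ███████    █  ↗  █
█   ███ ███ ███ █    ↗   █
█    A→→→→→→→→→→→→→→↗    █
██████████████████████████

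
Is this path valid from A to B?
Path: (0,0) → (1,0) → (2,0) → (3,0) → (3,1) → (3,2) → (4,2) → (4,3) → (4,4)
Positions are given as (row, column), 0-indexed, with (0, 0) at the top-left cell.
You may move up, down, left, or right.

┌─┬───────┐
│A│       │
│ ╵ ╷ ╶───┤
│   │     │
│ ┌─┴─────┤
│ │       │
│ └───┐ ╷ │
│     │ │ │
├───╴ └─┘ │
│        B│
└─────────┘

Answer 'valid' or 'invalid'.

Checking path validity:
Result: All consecutive moves are passable.

valid

Correct solution:

┌─┬───────┐
│A│       │
│ ╵ ╷ ╶───┤
│↓  │     │
│ ┌─┴─────┤
│↓│       │
│ └───┐ ╷ │
│↳ → ↓│ │ │
├───╴ └─┘ │
│    ↳ → B│
└─────────┘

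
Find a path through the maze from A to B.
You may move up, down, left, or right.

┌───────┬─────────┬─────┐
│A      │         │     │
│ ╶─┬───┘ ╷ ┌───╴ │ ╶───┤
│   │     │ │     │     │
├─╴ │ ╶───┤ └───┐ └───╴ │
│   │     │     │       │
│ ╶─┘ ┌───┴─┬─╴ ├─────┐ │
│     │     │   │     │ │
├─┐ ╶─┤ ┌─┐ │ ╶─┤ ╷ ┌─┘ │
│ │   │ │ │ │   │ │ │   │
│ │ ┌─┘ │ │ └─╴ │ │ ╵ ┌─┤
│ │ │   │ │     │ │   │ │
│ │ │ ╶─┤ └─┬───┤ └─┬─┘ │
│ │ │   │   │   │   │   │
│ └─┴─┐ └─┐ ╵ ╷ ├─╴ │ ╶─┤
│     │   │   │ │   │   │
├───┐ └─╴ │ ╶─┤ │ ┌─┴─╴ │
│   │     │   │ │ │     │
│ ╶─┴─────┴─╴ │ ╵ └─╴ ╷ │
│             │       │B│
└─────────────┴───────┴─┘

Finding the shortest path through the maze:
Path length: 42 steps
Directions: down → right → down → left → down → right → right → up → up → right → right → up → right → right → right → right → down → down → right → right → right → down → down → left → down → left → up → up → left → down → down → down → right → down → left → down → down → right → right → up → right → down

Solution:

┌───────┬─────────┬─────┐
│A      │↱ → → → ↓│     │
│ ╶─┬───┘ ╷ ┌───╴ │ ╶───┤
│↳ ↓│↱ → ↑│ │    ↓│     │
├─╴ │ ╶───┤ └───┐ └───╴ │
│↓ ↲│↑    │     │↳ → → ↓│
│ ╶─┘ ┌───┴─┬─╴ ├─────┐ │
│↳ → ↑│     │   │↓ ↰  │↓│
├─┐ ╶─┤ ┌─┐ │ ╶─┤ ╷ ┌─┘ │
│ │   │ │ │ │   │↓│↑│↓ ↲│
│ │ ┌─┘ │ │ └─╴ │ │ ╵ ┌─┤
│ │ │   │ │     │↓│↑ ↲│ │
│ │ │ ╶─┤ └─┬───┤ └─┬─┘ │
│ │ │   │   │   │↳ ↓│   │
│ └─┴─┐ └─┐ ╵ ╷ ├─╴ │ ╶─┤
│     │   │   │ │↓ ↲│   │
├───┐ └─╴ │ ╶─┤ │ ┌─┴─╴ │
│   │     │   │ │↓│  ↱ ↓│
│ ╶─┴─────┴─╴ │ ╵ └─╴ ╷ │
│             │  ↳ → ↑│B│
└─────────────┴───────┴─┘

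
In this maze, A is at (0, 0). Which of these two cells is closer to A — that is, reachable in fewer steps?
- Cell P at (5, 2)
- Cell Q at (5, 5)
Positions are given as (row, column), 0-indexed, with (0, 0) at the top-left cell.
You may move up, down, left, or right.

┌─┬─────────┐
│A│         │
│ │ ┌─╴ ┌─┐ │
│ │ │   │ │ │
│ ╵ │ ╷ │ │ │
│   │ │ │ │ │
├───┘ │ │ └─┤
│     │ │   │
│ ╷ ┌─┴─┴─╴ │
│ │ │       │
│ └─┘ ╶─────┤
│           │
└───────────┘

Shortest path A → P at (5, 2): 17 steps
Shortest path A → Q at (5, 5): 20 steps

P is closer (17 steps vs 20 steps).

Path to P:

┌─┬─────────┐
│A│↱ → ↓    │
│ │ ┌─╴ ┌─┐ │
│↓│↑│↓ ↲│ │ │
│ ╵ │ ╷ │ │ │
│↳ ↑│↓│ │ │ │
├───┘ │ │ └─┤
│↓ ← ↲│ │   │
│ ╷ ┌─┴─┴─╴ │
│↓│ │       │
│ └─┘ ╶─────┤
│↳ → P      │
└───────────┘

Path to Q:

┌─┬─────────┐
│A│↱ → ↓    │
│ │ ┌─╴ ┌─┐ │
│↓│↑│↓ ↲│ │ │
│ ╵ │ ╷ │ │ │
│↳ ↑│↓│ │ │ │
├───┘ │ │ └─┤
│↓ ← ↲│ │   │
│ ╷ ┌─┴─┴─╴ │
│↓│ │       │
│ └─┘ ╶─────┤
│↳ → → → → Q│
└───────────┘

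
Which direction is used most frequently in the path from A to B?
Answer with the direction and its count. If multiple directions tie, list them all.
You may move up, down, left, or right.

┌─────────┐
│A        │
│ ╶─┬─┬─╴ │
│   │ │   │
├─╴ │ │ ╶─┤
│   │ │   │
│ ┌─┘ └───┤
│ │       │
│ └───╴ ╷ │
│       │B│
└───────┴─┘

Directions: down, right, down, left, down, down, right, right, right, up, right, down
Counts: {'down': 5, 'right': 5, 'left': 1, 'up': 1}
Most common: down and right (tied at 5 times each)

Solution:

┌─────────┐
│A        │
│ ╶─┬─┬─╴ │
│↳ ↓│ │   │
├─╴ │ │ ╶─┤
│↓ ↲│ │   │
│ ┌─┘ └───┤
│↓│    ↱ ↓│
│ └───╴ ╷ │
│↳ → → ↑│B│
└───────┴─┘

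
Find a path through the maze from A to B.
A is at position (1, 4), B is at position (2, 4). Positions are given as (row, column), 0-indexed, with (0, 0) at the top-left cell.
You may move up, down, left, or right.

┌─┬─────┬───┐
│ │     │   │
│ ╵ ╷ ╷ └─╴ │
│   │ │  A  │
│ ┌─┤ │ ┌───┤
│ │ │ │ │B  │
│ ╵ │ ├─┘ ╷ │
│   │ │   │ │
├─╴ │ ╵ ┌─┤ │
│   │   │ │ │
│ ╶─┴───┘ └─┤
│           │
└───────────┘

Finding the shortest path from (1, 4) to (2, 4):
Path length: 11 steps
Directions: left → up → left → down → down → down → down → right → up → right → up

Solution:

┌─┬─────┬───┐
│ │  ↓ ↰│   │
│ ╵ ╷ ╷ └─╴ │
│   │↓│↑ A  │
│ ┌─┤ │ ┌───┤
│ │ │↓│ │B  │
│ ╵ │ ├─┘ ╷ │
│   │↓│↱ ↑│ │
├─╴ │ ╵ ┌─┤ │
│   │↳ ↑│ │ │
│ ╶─┴───┘ └─┤
│           │
└───────────┘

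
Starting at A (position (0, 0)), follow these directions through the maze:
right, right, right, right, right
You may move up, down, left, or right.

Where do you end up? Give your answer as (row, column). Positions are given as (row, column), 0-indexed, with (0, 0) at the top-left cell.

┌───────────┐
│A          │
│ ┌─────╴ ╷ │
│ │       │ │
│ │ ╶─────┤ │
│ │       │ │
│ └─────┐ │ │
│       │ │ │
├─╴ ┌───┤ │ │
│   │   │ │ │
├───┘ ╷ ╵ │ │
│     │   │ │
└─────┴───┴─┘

Following directions step by step:
Start: (0, 0)
  right: (0, 0) → (0, 1)
  right: (0, 1) → (0, 2)
  right: (0, 2) → (0, 3)
  right: (0, 3) → (0, 4)
  right: (0, 4) → (0, 5)
Final position: (0, 5)

Path taken:

┌───────────┐
│A → → → → B│
│ ┌─────╴ ╷ │
│ │       │ │
│ │ ╶─────┤ │
│ │       │ │
│ └─────┐ │ │
│       │ │ │
├─╴ ┌───┤ │ │
│   │   │ │ │
├───┘ ╷ ╵ │ │
│     │   │ │
└─────┴───┴─┘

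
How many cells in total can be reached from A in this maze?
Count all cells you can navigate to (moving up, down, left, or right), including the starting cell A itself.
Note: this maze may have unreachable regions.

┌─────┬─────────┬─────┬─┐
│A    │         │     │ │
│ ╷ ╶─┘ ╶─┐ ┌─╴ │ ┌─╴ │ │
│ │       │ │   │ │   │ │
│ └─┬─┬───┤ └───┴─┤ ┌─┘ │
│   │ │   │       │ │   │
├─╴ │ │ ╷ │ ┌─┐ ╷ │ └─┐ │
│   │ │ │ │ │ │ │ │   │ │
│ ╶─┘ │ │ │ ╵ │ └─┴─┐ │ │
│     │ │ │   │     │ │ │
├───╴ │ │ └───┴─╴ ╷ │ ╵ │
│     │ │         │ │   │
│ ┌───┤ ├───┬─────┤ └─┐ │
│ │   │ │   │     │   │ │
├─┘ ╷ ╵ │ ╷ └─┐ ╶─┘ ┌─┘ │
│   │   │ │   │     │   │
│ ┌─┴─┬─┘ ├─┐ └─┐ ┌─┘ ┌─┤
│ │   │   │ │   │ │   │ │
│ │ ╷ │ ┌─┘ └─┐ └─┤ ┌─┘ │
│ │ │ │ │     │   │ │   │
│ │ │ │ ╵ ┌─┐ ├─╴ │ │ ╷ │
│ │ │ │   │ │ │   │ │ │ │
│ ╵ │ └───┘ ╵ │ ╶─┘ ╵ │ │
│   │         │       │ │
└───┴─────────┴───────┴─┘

Using BFS/flood-fill to find all reachable cells from A:
Maze size: 12 × 12 = 144 total cells
All cells are reachable — the maze is fully connected.
Reachable cells: 144

Reachable region (· marks reachable cells):

┌─────┬─────────┬─────┬─┐
│A · ·│· · · · ·│· · ·│·│
│ ╷ ╶─┘ ╶─┐ ┌─╴ │ ┌─╴ │ │
│·│· · · ·│·│· ·│·│· ·│·│
│ └─┬─┬───┤ └───┴─┤ ┌─┘ │
│· ·│·│· ·│· · · ·│·│· ·│
├─╴ │ │ ╷ │ ┌─┐ ╷ │ └─┐ │
│· ·│·│·│·│·│·│·│·│· ·│·│
│ ╶─┘ │ │ │ ╵ │ └─┴─┐ │ │
│· · ·│·│·│· ·│· · ·│·│·│
├───╴ │ │ └───┴─╴ ╷ │ ╵ │
│· · ·│·│· · · · ·│·│· ·│
│ ┌───┤ ├───┬─────┤ └─┐ │
│·│· ·│·│· ·│· · ·│· ·│·│
├─┘ ╷ ╵ │ ╷ └─┐ ╶─┘ ┌─┘ │
│· ·│· ·│·│· ·│· · ·│· ·│
│ ┌─┴─┬─┘ ├─┐ └─┐ ┌─┘ ┌─┤
│·│· ·│· ·│·│· ·│·│· ·│·│
│ │ ╷ │ ┌─┘ └─┐ └─┤ ┌─┘ │
│·│·│·│·│· · ·│· ·│·│· ·│
│ │ │ │ ╵ ┌─┐ ├─╴ │ │ ╷ │
│·│·│·│· ·│·│·│· ·│·│·│·│
│ ╵ │ └───┘ ╵ │ ╶─┘ ╵ │ │
│· ·│· · · · ·│· · · ·│·│
└───┴─────────┴───────┴─┘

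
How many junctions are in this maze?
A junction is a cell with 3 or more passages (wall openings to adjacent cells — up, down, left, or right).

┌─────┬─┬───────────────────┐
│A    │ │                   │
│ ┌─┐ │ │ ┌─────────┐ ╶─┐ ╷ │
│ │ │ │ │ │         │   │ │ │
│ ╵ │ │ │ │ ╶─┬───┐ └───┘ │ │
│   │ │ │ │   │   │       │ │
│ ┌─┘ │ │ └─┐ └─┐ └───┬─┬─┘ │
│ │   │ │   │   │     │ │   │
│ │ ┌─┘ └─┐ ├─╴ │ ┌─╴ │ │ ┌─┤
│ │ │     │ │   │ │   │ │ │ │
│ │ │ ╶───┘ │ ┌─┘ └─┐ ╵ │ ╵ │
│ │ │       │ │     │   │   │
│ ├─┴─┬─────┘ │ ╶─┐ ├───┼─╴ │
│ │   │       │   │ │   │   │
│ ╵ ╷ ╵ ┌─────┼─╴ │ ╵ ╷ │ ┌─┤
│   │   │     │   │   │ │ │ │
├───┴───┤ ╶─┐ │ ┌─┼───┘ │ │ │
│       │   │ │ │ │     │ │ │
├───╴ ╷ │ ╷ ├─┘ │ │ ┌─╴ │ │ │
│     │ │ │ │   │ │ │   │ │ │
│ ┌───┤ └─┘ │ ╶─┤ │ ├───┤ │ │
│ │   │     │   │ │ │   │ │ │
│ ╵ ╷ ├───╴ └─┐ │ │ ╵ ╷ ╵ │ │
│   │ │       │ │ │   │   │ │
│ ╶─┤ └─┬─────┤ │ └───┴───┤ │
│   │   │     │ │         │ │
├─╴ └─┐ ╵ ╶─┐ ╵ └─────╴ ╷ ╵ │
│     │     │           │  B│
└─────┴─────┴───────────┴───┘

Checking each cell for number of passages:

Junctions found (3+ passages):
  (0, 10): 3 passages
  (0, 12): 3 passages
  (2, 0): 3 passages
  (3, 8): 3 passages
  (4, 3): 3 passages
  (4, 10): 3 passages
  (5, 8): 3 passages
  (5, 13): 3 passages
  (8, 2): 3 passages
  (8, 4): 3 passages
  (8, 11): 3 passages
  (10, 5): 3 passages
  (11, 0): 3 passages
  (11, 5): 3 passages
  (12, 11): 3 passages
  (13, 1): 3 passages
  (13, 4): 3 passages
  (13, 7): 3 passages
Total junctions: 18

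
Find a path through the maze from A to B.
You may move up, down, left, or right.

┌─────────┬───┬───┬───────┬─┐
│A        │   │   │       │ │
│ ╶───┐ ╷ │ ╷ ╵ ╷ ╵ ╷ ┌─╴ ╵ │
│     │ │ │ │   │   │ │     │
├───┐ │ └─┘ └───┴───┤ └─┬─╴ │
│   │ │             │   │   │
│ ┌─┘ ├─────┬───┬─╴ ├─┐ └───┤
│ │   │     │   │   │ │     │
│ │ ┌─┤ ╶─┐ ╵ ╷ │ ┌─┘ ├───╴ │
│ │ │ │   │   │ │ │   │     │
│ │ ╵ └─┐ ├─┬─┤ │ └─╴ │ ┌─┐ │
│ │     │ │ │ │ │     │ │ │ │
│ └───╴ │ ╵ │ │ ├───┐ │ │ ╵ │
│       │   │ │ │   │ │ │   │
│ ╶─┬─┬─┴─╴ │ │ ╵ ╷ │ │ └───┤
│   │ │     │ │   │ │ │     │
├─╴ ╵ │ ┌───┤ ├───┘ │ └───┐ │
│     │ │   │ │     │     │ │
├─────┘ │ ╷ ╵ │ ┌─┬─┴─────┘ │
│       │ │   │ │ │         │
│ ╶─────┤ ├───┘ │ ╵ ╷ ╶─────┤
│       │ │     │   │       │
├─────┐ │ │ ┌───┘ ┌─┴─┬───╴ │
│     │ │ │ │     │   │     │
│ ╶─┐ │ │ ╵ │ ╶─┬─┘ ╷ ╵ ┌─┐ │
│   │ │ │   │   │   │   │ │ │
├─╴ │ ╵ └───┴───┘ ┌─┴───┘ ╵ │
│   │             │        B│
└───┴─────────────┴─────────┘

Finding the shortest path through the maze:
Path length: 44 steps
Directions: right → right → right → down → down → right → right → up → up → right → down → right → up → right → down → right → up → right → down → down → right → down → right → right → down → left → left → down → down → down → right → right → down → down → left → left → left → down → right → right → right → down → down → down

Solution:

┌─────────┬───┬───┬───────┬─┐
│A → → ↓  │↱ ↓│↱ ↓│↱ ↓    │ │
│ ╶───┐ ╷ │ ╷ ╵ ╷ ╵ ╷ ┌─╴ ╵ │
│     │↓│ │↑│↳ ↑│↳ ↑│↓│     │
├───┐ │ └─┘ └───┴───┤ └─┬─╴ │
│   │ │↳ → ↑        │↳ ↓│   │
│ ┌─┘ ├─────┬───┬─╴ ├─┐ └───┤
│ │   │     │   │   │ │↳ → ↓│
│ │ ┌─┤ ╶─┐ ╵ ╷ │ ┌─┘ ├───╴ │
│ │ │ │   │   │ │ │   │↓ ← ↲│
│ │ ╵ └─┐ ├─┬─┤ │ └─╴ │ ┌─┐ │
│ │     │ │ │ │ │     │↓│ │ │
│ └───╴ │ ╵ │ │ ├───┐ │ │ ╵ │
│       │   │ │ │   │ │↓│   │
│ ╶─┬─┬─┴─╴ │ │ ╵ ╷ │ │ └───┤
│   │ │     │ │   │ │ │↳ → ↓│
├─╴ ╵ │ ┌───┤ ├───┘ │ └───┐ │
│     │ │   │ │     │     │↓│
├─────┘ │ ╷ ╵ │ ┌─┬─┴─────┘ │
│       │ │   │ │ │  ↓ ← ← ↲│
│ ╶─────┤ ├───┘ │ ╵ ╷ ╶─────┤
│       │ │     │   │↳ → → ↓│
├─────┐ │ │ ┌───┘ ┌─┴─┬───╴ │
│     │ │ │ │     │   │    ↓│
│ ╶─┐ │ │ ╵ │ ╶─┬─┘ ╷ ╵ ┌─┐ │
│   │ │ │   │   │   │   │ │↓│
├─╴ │ ╵ └───┴───┘ ┌─┴───┘ ╵ │
│   │             │        B│
└───┴─────────────┴─────────┘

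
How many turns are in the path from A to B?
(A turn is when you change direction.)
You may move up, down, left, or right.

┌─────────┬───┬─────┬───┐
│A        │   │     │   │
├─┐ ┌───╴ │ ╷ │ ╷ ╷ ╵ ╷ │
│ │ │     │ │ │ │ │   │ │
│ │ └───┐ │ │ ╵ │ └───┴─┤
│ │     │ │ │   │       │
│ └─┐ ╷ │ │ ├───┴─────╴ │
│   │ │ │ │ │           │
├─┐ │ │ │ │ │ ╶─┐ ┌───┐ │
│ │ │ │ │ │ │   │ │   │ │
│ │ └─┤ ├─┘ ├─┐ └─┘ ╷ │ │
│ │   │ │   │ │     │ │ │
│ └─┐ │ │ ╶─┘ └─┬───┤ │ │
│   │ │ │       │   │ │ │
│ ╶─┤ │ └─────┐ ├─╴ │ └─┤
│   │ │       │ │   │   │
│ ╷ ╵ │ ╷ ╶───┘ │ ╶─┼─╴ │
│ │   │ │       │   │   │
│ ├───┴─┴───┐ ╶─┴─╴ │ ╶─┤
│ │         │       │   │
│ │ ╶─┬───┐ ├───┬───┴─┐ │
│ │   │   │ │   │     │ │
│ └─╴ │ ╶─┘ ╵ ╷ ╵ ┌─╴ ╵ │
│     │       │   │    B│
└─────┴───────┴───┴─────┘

Directions: right, down, down, right, right, down, down, down, down, down, right, down, right, right, right, up, up, left, left, left, up, right, up, up, up, up, up, right, down, down, right, up, up, right, down, down, right, right, right, down, left, left, left, left, left, down, right, down, right, right, up, right, down, down, down, right, down, left, down, right, down, down
Number of turns: 33

Solution:

┌─────────┬───┬─────┬───┐
│A ↓      │↱ ↓│↱ ↓  │   │
├─┐ ┌───╴ │ ╷ │ ╷ ╷ ╵ ╷ │
│ │↓│     │↑│↓│↑│↓│   │ │
│ │ └───┐ │ │ ╵ │ └───┴─┤
│ │↳ → ↓│ │↑│↳ ↑│↳ → → ↓│
│ └─┐ ╷ │ │ ├───┴─────╴ │
│   │ │↓│ │↑│↓ ← ← ← ← ↲│
├─┐ │ │ │ │ │ ╶─┐ ┌───┐ │
│ │ │ │↓│ │↑│↳ ↓│ │↱ ↓│ │
│ │ └─┤ ├─┘ ├─┐ └─┘ ╷ │ │
│ │   │↓│↱ ↑│ │↳ → ↑│↓│ │
│ └─┐ │ │ ╶─┘ └─┬───┤ │ │
│   │ │↓│↑ ← ← ↰│   │↓│ │
│ ╶─┤ │ └─────┐ ├─╴ │ └─┤
│   │ │↳ ↓    │↑│   │↳ ↓│
│ ╷ ╵ │ ╷ ╶───┘ │ ╶─┼─╴ │
│ │   │ │↳ → → ↑│   │↓ ↲│
│ ├───┴─┴───┐ ╶─┴─╴ │ ╶─┤
│ │         │       │↳ ↓│
│ │ ╶─┬───┐ ├───┬───┴─┐ │
│ │   │   │ │   │     │↓│
│ └─╴ │ ╶─┘ ╵ ╷ ╵ ┌─╴ ╵ │
│     │       │   │    B│
└─────┴───────┴───┴─────┘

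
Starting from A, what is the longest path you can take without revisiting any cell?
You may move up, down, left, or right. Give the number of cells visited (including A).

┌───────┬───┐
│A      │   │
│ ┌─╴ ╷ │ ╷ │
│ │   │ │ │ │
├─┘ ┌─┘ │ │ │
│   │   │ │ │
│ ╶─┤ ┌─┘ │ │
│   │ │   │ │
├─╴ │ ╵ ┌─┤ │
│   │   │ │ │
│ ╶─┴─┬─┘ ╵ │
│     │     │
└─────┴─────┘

Finding longest simple path using DFS:
Start: (0, 0)
Longest path visits 23 cells
Path: A → right → right → right → down → down → left → down → down → right → up → right → up → up → up → right → down → down → down → down → down → left → up

Solution:

┌───────┬───┐
│A → → ↓│↱ ↓│
│ ┌─╴ ╷ │ ╷ │
│ │   │↓│↑│↓│
├─┘ ┌─┘ │ │ │
│   │↓ ↲│↑│↓│
│ ╶─┤ ┌─┘ │ │
│   │↓│↱ ↑│↓│
├─╴ │ ╵ ┌─┤ │
│   │↳ ↑│B│↓│
│ ╶─┴─┬─┘ ╵ │
│     │  ↑ ↲│
└─────┴─────┘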